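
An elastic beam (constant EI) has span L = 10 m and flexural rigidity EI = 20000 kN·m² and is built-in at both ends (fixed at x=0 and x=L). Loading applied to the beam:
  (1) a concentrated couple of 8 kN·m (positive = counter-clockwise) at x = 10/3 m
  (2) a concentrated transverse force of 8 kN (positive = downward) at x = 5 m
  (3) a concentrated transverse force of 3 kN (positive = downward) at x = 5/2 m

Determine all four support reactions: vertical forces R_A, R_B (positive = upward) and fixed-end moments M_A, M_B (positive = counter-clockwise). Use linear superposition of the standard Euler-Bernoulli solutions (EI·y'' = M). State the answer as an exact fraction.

R_A = 3647/480 kN, M_A = 455/32 kN·m, R_B = 1633/480 kN, M_B = -839/96 kN·m

Load 1 — applied couple M₀=8 kN·m at a=10/3 m (b=L-a=20/3):
  R_A = 6M₀ab/L³ = 6·8·(10/3)·(20/3)/10³ = 16/15 kN
  M_A = M₀b(2a-b)/L² = 8·(20/3)·(2·(10/3)-(20/3))/10² = 0 kN·m
  R_B = -6M₀ab/L³ = -6·8·(10/3)·(20/3)/10³ = -16/15 kN
  M_B = M₀a(2b-a)/L² = 8·(10/3)·(2·(20/3)-(10/3))/10² = 8/3 kN·m
Load 2 — point force P=8 kN at a=5 m (b=L-a=5):
  R_A = Pb²(3a+b)/L³ = 8·5²·(3·5+5)/10³ = 4 kN
  M_A = Pab²/L² = 8·5·5²/10² = 10 kN·m
  R_B = Pa²(a+3b)/L³ = 8·5²·(5+3·5)/10³ = 4 kN
  M_B = -Pa²b/L² = -8·5²·5/10² = -10 kN·m
Load 3 — point force P=3 kN at a=5/2 m (b=L-a=15/2):
  R_A = Pb²(3a+b)/L³ = 3·(15/2)²·(3·(5/2)+(15/2))/10³ = 81/32 kN
  M_A = Pab²/L² = 3·(5/2)·(15/2)²/10² = 135/32 kN·m
  R_B = Pa²(a+3b)/L³ = 3·(5/2)²·((5/2)+3·(15/2))/10³ = 15/32 kN
  M_B = -Pa²b/L² = -3·(5/2)²·(15/2)/10² = -45/32 kN·m
Superposition: R_A = 3647/480 kN, M_A = 455/32 kN·m, R_B = 1633/480 kN, M_B = -839/96 kN·m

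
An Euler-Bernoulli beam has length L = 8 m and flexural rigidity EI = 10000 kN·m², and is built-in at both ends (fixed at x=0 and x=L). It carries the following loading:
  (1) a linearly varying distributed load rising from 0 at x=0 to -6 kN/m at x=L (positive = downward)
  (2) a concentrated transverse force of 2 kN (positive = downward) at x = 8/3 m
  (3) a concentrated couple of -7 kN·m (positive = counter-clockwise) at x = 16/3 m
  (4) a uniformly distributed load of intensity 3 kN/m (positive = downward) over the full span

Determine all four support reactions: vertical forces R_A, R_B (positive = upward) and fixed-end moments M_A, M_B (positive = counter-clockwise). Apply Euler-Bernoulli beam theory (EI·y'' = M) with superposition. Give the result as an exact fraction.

Load 1 — triangular load w₀=-6 kN/m (0→w₀ over full span):
  R_A = 3w₀L/20 = 3·(-6)·8/20 = -36/5 kN
  M_A = w₀L²/30 = (-6)·8²/30 = -64/5 kN·m
  R_B = 7w₀L/20 = 7·(-6)·8/20 = -84/5 kN
  M_B = -w₀L²/20 = -(-6)·8²/20 = 96/5 kN·m
Load 2 — point force P=2 kN at a=8/3 m (b=L-a=16/3):
  R_A = Pb²(3a+b)/L³ = 2·(16/3)²·(3·(8/3)+(16/3))/8³ = 40/27 kN
  M_A = Pab²/L² = 2·(8/3)·(16/3)²/8² = 64/27 kN·m
  R_B = Pa²(a+3b)/L³ = 2·(8/3)²·((8/3)+3·(16/3))/8³ = 14/27 kN
  M_B = -Pa²b/L² = -2·(8/3)²·(16/3)/8² = -32/27 kN·m
Load 3 — applied couple M₀=-7 kN·m at a=16/3 m (b=L-a=8/3):
  R_A = 6M₀ab/L³ = 6·(-7)·(16/3)·(8/3)/8³ = -7/6 kN
  M_A = M₀b(2a-b)/L² = (-7)·(8/3)·(2·(16/3)-(8/3))/8² = -7/3 kN·m
  R_B = -6M₀ab/L³ = -6·(-7)·(16/3)·(8/3)/8³ = 7/6 kN
  M_B = M₀a(2b-a)/L² = (-7)·(16/3)·(2·(8/3)-(16/3))/8² = 0 kN·m
Load 4 — uniform load w=3 kN/m over full span:
  R_A = wL/2 = 3·8/2 = 12 kN
  M_A = wL²/12 = 3·8²/12 = 16 kN·m
  R_B = wL/2 = 3·8/2 = 12 kN
  M_B = -wL²/12 = -3·8²/12 = -16 kN·m
Superposition: R_A = 1381/270 kN, M_A = 437/135 kN·m, R_B = -841/270 kN, M_B = 272/135 kN·m

R_A = 1381/270 kN, M_A = 437/135 kN·m, R_B = -841/270 kN, M_B = 272/135 kN·m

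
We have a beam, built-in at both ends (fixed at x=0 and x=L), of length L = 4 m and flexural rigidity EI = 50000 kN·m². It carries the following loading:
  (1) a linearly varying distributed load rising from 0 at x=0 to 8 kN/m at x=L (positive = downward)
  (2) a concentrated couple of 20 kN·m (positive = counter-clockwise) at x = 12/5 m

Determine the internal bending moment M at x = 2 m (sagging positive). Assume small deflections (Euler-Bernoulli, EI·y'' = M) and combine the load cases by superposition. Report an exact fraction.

Load 1 — triangular load w₀=8 kN/m (0→w₀ over full span):
  M_1 = 3w₀Lx/20 - w₀L²/30 - w₀x³/(6L) = 3·8·4·2/20 - 8·4²/30 - 8·2³/(6·4) = 8/3 kN·m
Load 2 — applied couple M₀=20 kN·m at a=12/5 m (b=L-a=8/5):
  M_2 = R_Ax - M_A  [x≤a] with R_A=36/5, M_A=32/5 = (36/5)·2 - (32/5) = 8 kN·m
Superposition: M = Σ M_i = 32/3 kN·m ≈ 10.666667 kN·m

M(2) = 32/3 kN·m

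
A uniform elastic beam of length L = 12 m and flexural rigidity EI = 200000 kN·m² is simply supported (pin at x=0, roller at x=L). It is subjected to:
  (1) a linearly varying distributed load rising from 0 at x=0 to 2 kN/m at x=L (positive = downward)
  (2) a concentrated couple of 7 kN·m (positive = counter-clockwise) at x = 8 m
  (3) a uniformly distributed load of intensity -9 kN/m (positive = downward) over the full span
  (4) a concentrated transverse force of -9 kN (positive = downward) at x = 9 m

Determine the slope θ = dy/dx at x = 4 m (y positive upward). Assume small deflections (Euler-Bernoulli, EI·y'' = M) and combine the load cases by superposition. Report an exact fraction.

Load 1 — triangular load w₀=2 kN/m (0→w₀ over full span):
  θ_1 = -w₀(7L⁴-30L²x²+15x⁴)/(360LEI) = -2·(7·12⁴-30·12²·4²+15·4⁴)/(360·12·200000) = -26/140625 rad
Load 2 — applied couple M₀=7 kN·m at a=8 m (b=L-a=4):
  θ_2 = (M₀x²/(2L)+C₁)/EI  [x≤a] with C₁=M₀(3b²-L²)/(6L)=-28/3 = (7·4²/(2·12)+(-28/3))/200000 = -7/300000 rad
Load 3 — uniform load w=-9 kN/m over full span:
  θ_3 = -w(L³-6Lx²+4x³)/(24EI) = -(-9)·(12³-6·12·4²+4·4³)/(24·200000) = 39/25000 rad
Load 4 — point force P=-9 kN at a=9 m (b=L-a=3):
  θ_4 = -Pb(L²-b²-3x²)/(6LEI)  [x≤a] = -(-9)·3·(12²-3²-3·4²)/(6·12·200000) = 261/1600000 rad
Superposition: θ = Σ θ_i = 109073/72000000 rad ≈ 0.001515 rad

θ(4) = 109073/72000000 rad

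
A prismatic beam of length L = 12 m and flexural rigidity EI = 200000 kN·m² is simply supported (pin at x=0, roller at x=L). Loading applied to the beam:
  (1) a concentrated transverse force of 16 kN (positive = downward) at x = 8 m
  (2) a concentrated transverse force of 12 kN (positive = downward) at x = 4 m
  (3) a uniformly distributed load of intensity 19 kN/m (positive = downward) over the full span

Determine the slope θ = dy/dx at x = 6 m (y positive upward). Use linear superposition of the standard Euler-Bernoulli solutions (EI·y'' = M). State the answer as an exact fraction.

Load 1 — point force P=16 kN at a=8 m (b=L-a=4):
  θ_1 = -Pb(L²-b²-3x²)/(6LEI)  [x≤a] = -16·4·(12²-4²-3·6²)/(6·12·200000) = -1/11250 rad
Load 2 — point force P=12 kN at a=4 m (b=L-a=8):
  θ_2 = -Pa(2L²-6Lx+3x²+a²)/(6LEI)  [x>a] = -12·4·(2·12²-6·12·6+3·6²+4²)/(6·12·200000) = 1/15000 rad
Load 3 — uniform load w=19 kN/m over full span:
  θ_3 = -w(L³-6Lx²+4x³)/(24EI) = -19·(12³-6·12·6²+4·6³)/(24·200000) = 0 rad
Superposition: θ = Σ θ_i = -1/45000 rad ≈ -0.000022 rad

θ(6) = -1/45000 rad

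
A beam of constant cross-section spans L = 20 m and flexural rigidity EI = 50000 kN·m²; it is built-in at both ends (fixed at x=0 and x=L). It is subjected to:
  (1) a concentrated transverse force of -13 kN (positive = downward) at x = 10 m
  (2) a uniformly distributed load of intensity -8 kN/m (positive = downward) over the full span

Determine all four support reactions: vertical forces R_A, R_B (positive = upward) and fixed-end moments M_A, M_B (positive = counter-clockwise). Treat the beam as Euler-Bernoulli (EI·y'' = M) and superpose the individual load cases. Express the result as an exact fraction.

Load 1 — point force P=-13 kN at a=10 m (b=L-a=10):
  R_A = Pb²(3a+b)/L³ = (-13)·10²·(3·10+10)/20³ = -13/2 kN
  M_A = Pab²/L² = (-13)·10·10²/20² = -65/2 kN·m
  R_B = Pa²(a+3b)/L³ = (-13)·10²·(10+3·10)/20³ = -13/2 kN
  M_B = -Pa²b/L² = -(-13)·10²·10/20² = 65/2 kN·m
Load 2 — uniform load w=-8 kN/m over full span:
  R_A = wL/2 = (-8)·20/2 = -80 kN
  M_A = wL²/12 = (-8)·20²/12 = -800/3 kN·m
  R_B = wL/2 = (-8)·20/2 = -80 kN
  M_B = -wL²/12 = -(-8)·20²/12 = 800/3 kN·m
Superposition: R_A = -173/2 kN, M_A = -1795/6 kN·m, R_B = -173/2 kN, M_B = 1795/6 kN·m

R_A = -173/2 kN, M_A = -1795/6 kN·m, R_B = -173/2 kN, M_B = 1795/6 kN·m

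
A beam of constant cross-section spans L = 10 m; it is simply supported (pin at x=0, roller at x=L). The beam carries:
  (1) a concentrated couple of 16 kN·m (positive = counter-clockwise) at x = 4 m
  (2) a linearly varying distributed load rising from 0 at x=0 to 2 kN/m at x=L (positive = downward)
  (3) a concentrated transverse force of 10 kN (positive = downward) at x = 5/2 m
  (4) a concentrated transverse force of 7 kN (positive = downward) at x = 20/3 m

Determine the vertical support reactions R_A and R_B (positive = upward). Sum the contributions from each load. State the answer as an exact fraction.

R_A = 443/30 kN, R_B = 367/30 kN

Load 1 — applied couple M₀=16 kN·m at a=4 m (b=L-a=6):
  R_A = M₀/L = 16/10 = 8/5 kN
  R_B = -M₀/L = -16/10 = -8/5 kN
Load 2 — triangular load w₀=2 kN/m (0→w₀ over full span):
  R_A = w₀L/6 = 2·10/6 = 10/3 kN
  R_B = w₀L/3 = 2·10/3 = 20/3 kN
Load 3 — point force P=10 kN at a=5/2 m (b=L-a=15/2):
  R_A = Pb/L = 10·(15/2)/10 = 15/2 kN
  R_B = Pa/L = 10·(5/2)/10 = 5/2 kN
Load 4 — point force P=7 kN at a=20/3 m (b=L-a=10/3):
  R_A = Pb/L = 7·(10/3)/10 = 7/3 kN
  R_B = Pa/L = 7·(20/3)/10 = 14/3 kN
Superposition: R_A = 443/30 kN, R_B = 367/30 kN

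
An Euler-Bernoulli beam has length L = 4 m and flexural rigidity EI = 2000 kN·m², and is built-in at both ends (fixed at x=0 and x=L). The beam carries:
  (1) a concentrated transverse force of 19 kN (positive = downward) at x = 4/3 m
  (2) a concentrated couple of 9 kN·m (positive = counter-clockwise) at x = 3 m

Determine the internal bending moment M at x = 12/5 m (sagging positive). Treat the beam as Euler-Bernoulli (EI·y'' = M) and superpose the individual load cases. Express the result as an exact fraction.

Load 1 — point force P=19 kN at a=4/3 m (b=L-a=8/3):
  M_1 = Pa²(a+3b)(L-x)/L³ - Pa²b/L²  [x>a] = 19·(4/3)²·((4/3)+3·(8/3))·(4-(12/5))/4³ - 19·(4/3)²·(8/3)/4² = 304/135 kN·m
Load 2 — applied couple M₀=9 kN·m at a=3 m (b=L-a=1):
  M_2 = R_Ax - M_A  [x≤a] with R_A=81/32, M_A=45/16 = (81/32)·(12/5) - (45/16) = 261/80 kN·m
Superposition: M = Σ M_i = 11911/2160 kN·m ≈ 5.514352 kN·m

M(12/5) = 11911/2160 kN·m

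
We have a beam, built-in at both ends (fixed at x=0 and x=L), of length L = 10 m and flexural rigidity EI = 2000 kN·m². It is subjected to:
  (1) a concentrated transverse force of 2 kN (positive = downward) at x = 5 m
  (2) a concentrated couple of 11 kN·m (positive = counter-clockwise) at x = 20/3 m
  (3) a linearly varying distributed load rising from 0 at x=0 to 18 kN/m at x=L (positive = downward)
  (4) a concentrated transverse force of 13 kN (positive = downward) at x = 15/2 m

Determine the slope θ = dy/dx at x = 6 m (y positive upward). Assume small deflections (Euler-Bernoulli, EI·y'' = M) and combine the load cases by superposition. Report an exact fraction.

θ(6) = 11/625 rad

Load 1 — point force P=2 kN at a=5 m (b=L-a=5):
  θ_1 = Pa²(L-x)(2bL-(3b+a)(L-x))/(2L³EI)  [x>a] = 2·5²·(10-6)·(2·5·10-(3·5+5)·(10-6))/(2·10³·2000) = 1/1000 rad
Load 2 — applied couple M₀=11 kN·m at a=20/3 m (b=L-a=10/3):
  θ_2 = (R_Ax²/2 - M_Ax)/EI  [x≤a] with R_A=22/15, M_A=11/3 = ((22/15)·6²/2 - (11/3)·6)/2000 = 11/5000 rad
Load 3 — triangular load w₀=18 kN/m (0→w₀ over full span):
  θ_3 = -w₀(2x(L-x)(L-2x)(x+2L)+x²(L-x)²)/(120LEI) = -18·(2·6·(10-6)·(10-2·6)·(6+2·10)+6²·(10-6)²)/(120·10·2000) = 9/625 rad
Load 4 — point force P=13 kN at a=15/2 m (b=L-a=5/2):
  θ_4 = -Pb²x(2aL-(3a+b)x)/(2L³EI)  [x≤a] = -13·(5/2)²·6·(2·(15/2)·10-(3·(15/2)+(5/2))·6)/(2·10³·2000) = 0 rad
Superposition: θ = Σ θ_i = 11/625 rad ≈ 0.017600 rad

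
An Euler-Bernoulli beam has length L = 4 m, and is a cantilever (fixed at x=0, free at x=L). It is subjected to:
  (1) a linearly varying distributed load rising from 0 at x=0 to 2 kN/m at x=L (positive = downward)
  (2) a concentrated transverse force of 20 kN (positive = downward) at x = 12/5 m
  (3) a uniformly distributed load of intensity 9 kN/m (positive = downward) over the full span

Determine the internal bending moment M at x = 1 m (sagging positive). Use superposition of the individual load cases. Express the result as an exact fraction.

M(1) = -301/4 kN·m

Load 1 — triangular load w₀=2 kN/m (0→w₀ over full span):
  M_1 = w₀Lx/2 - w₀L²/3 - w₀x³/(6L) = 2·4·1/2 - 2·4²/3 - 2·1³/(6·4) = -27/4 kN·m
Load 2 — point force P=20 kN at a=12/5 m (b=L-a=8/5):
  M_2 = -P(a-x)  [x≤a] = -20·((12/5)-1) = -28 kN·m
Load 3 — uniform load w=9 kN/m over full span:
  M_3 = -w(L-x)²/2 = -9·(4-1)²/2 = -81/2 kN·m
Superposition: M = Σ M_i = -301/4 kN·m ≈ -75.250000 kN·m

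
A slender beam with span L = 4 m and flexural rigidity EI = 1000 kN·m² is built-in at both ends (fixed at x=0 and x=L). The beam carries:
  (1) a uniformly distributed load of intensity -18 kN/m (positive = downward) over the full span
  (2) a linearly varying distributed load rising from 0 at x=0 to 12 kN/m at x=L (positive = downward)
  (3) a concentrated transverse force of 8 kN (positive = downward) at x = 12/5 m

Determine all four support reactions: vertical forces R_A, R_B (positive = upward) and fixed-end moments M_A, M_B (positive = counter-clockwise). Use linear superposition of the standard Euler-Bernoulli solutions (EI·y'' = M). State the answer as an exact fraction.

Load 1 — uniform load w=-18 kN/m over full span:
  R_A = wL/2 = (-18)·4/2 = -36 kN
  M_A = wL²/12 = (-18)·4²/12 = -24 kN·m
  R_B = wL/2 = (-18)·4/2 = -36 kN
  M_B = -wL²/12 = -(-18)·4²/12 = 24 kN·m
Load 2 — triangular load w₀=12 kN/m (0→w₀ over full span):
  R_A = 3w₀L/20 = 3·12·4/20 = 36/5 kN
  M_A = w₀L²/30 = 12·4²/30 = 32/5 kN·m
  R_B = 7w₀L/20 = 7·12·4/20 = 84/5 kN
  M_B = -w₀L²/20 = -12·4²/20 = -48/5 kN·m
Load 3 — point force P=8 kN at a=12/5 m (b=L-a=8/5):
  R_A = Pb²(3a+b)/L³ = 8·(8/5)²·(3·(12/5)+(8/5))/4³ = 352/125 kN
  M_A = Pab²/L² = 8·(12/5)·(8/5)²/4² = 384/125 kN·m
  R_B = Pa²(a+3b)/L³ = 8·(12/5)²·((12/5)+3·(8/5))/4³ = 648/125 kN
  M_B = -Pa²b/L² = -8·(12/5)²·(8/5)/4² = -576/125 kN·m
Superposition: R_A = -3248/125 kN, M_A = -1816/125 kN·m, R_B = -1752/125 kN, M_B = 1224/125 kN·m

R_A = -3248/125 kN, M_A = -1816/125 kN·m, R_B = -1752/125 kN, M_B = 1224/125 kN·m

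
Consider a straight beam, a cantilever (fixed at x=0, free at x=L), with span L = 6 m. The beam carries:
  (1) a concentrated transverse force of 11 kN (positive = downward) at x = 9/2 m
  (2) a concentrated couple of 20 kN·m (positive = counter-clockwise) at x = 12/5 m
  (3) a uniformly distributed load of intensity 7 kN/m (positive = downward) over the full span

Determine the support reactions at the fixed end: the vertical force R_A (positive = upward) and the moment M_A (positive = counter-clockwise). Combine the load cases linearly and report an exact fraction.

Load 1 — point force P=11 kN at a=9/2 m (b=L-a=3/2):
  R_A = P = 11 kN
  M_A = Pa = 11·(9/2) = 99/2 kN·m
Load 2 — applied couple M₀=20 kN·m at a=12/5 m (b=L-a=18/5):
  R_A = 0 kN
  M_A = -M₀ = -20 kN·m
Load 3 — uniform load w=7 kN/m over full span:
  R_A = wL = 7·6 = 42 kN
  M_A = wL²/2 = 7·6²/2 = 126 kN·m
Superposition: R_A = 53 kN, M_A = 311/2 kN·m

R_A = 53 kN, M_A = 311/2 kN·m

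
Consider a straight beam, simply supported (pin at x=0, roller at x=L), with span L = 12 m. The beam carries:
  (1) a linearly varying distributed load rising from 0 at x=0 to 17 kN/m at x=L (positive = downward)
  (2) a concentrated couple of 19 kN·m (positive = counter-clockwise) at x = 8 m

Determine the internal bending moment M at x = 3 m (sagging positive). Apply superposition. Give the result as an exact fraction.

M(3) = 803/8 kN·m

Load 1 — triangular load w₀=17 kN/m (0→w₀ over full span):
  M_1 = w₀Lx/6 - w₀x³/(6L) = 17·12·3/6 - 17·3³/(6·12) = 765/8 kN·m
Load 2 — applied couple M₀=19 kN·m at a=8 m (b=L-a=4):
  M_2 = M₀x/L  [x≤a] = 19·3/12 = 19/4 kN·m
Superposition: M = Σ M_i = 803/8 kN·m ≈ 100.375000 kN·m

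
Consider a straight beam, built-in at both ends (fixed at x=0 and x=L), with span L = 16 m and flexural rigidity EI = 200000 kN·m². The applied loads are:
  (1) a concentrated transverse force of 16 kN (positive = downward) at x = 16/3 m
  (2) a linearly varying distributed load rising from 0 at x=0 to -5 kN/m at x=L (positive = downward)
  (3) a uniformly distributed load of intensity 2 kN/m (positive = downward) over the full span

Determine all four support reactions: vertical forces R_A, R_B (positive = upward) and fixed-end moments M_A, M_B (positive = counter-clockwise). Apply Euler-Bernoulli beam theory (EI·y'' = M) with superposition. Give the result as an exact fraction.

R_A = 428/27 kN, M_A = 1024/27 kN·m, R_B = -212/27 kN, M_B = 64/27 kN·m

Load 1 — point force P=16 kN at a=16/3 m (b=L-a=32/3):
  R_A = Pb²(3a+b)/L³ = 16·(32/3)²·(3·(16/3)+(32/3))/16³ = 320/27 kN
  M_A = Pab²/L² = 16·(16/3)·(32/3)²/16² = 1024/27 kN·m
  R_B = Pa²(a+3b)/L³ = 16·(16/3)²·((16/3)+3·(32/3))/16³ = 112/27 kN
  M_B = -Pa²b/L² = -16·(16/3)²·(32/3)/16² = -512/27 kN·m
Load 2 — triangular load w₀=-5 kN/m (0→w₀ over full span):
  R_A = 3w₀L/20 = 3·(-5)·16/20 = -12 kN
  M_A = w₀L²/30 = (-5)·16²/30 = -128/3 kN·m
  R_B = 7w₀L/20 = 7·(-5)·16/20 = -28 kN
  M_B = -w₀L²/20 = -(-5)·16²/20 = 64 kN·m
Load 3 — uniform load w=2 kN/m over full span:
  R_A = wL/2 = 2·16/2 = 16 kN
  M_A = wL²/12 = 2·16²/12 = 128/3 kN·m
  R_B = wL/2 = 2·16/2 = 16 kN
  M_B = -wL²/12 = -2·16²/12 = -128/3 kN·m
Superposition: R_A = 428/27 kN, M_A = 1024/27 kN·m, R_B = -212/27 kN, M_B = 64/27 kN·m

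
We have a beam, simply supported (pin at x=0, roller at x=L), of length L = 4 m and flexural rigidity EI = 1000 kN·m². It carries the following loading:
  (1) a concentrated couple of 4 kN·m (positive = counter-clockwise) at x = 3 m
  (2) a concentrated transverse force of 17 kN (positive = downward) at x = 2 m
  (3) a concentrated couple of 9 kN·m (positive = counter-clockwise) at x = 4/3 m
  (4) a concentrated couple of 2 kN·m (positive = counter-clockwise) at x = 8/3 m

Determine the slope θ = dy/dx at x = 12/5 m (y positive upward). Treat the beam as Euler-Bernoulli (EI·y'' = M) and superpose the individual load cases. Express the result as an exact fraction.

θ(12/5) = 2819/450000 rad

Load 1 — applied couple M₀=4 kN·m at a=3 m (b=L-a=1):
  θ_1 = (M₀x²/(2L)+C₁)/EI  [x≤a] with C₁=M₀(3b²-L²)/(6L)=-13/6 = (4·(12/5)²/(2·4)+(-13/6))/1000 = 107/150000 rad
Load 2 — point force P=17 kN at a=2 m (b=L-a=2):
  θ_2 = -Pa(2L²-6Lx+3x²+a²)/(6LEI)  [x>a] = -17·2·(2·4²-6·4·(12/5)+3·(12/5)²+2²)/(6·4·1000) = 153/25000 rad
Load 3 — applied couple M₀=9 kN·m at a=4/3 m (b=L-a=8/3):
  θ_3 = (M₀x²/(2L)-M₀(x-a)+C₁)/EI  [x>a] with C₁=M₀(3b²-L²)/(6L)=2 = (9·(12/5)²/(2·4)-9·((12/5)-(4/3))+2)/1000 = -7/6250 rad
Load 4 — applied couple M₀=2 kN·m at a=8/3 m (b=L-a=4/3):
  θ_4 = (M₀x²/(2L)+C₁)/EI  [x≤a] with C₁=M₀(3b²-L²)/(6L)=-8/9 = (2·(12/5)²/(2·4)+(-8/9))/1000 = 31/56250 rad
Superposition: θ = Σ θ_i = 2819/450000 rad ≈ 0.006264 rad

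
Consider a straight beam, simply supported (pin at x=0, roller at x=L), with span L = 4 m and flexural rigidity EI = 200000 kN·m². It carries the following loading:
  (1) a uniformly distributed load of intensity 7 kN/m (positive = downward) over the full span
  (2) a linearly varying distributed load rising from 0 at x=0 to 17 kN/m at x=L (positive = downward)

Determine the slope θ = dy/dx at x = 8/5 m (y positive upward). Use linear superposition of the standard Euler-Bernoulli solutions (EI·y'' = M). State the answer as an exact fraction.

Load 1 — uniform load w=7 kN/m over full span:
  θ_1 = -w(L³-6Lx²+4x³)/(24EI) = -7·(4³-6·4·(8/5)²+4·(8/5)³)/(24·200000) = -259/9375000 rad
Load 2 — triangular load w₀=17 kN/m (0→w₀ over full span):
  θ_2 = -w₀(7L⁴-30L²x²+15x⁴)/(360LEI) = -17·(7·4⁴-30·4²·(8/5)²+15·(8/5)⁴)/(360·4·200000) = -5491/140625000 rad
Superposition: θ = Σ θ_i = -1172/17578125 rad ≈ -0.000067 rad

θ(8/5) = -1172/17578125 rad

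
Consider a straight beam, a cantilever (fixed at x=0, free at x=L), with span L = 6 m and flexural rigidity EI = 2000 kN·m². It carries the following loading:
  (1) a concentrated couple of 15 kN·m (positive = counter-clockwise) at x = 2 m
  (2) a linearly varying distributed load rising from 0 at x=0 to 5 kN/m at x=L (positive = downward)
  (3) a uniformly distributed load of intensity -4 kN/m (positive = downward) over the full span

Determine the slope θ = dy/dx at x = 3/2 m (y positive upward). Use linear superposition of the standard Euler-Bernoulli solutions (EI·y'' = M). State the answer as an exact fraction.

θ(3/2) = 8307/512000 rad

Load 1 — applied couple M₀=15 kN·m at a=2 m (b=L-a=4):
  θ_1 = M₀x/EI  [x≤a] = 15·(3/2)/2000 = 9/800 rad
Load 2 — triangular load w₀=5 kN/m (0→w₀ over full span):
  θ_2 = (w₀Lx²/4-w₀L²x/3-w₀x⁴/(24L))/EI = (5·6·(3/2)²/4-5·6²·(3/2)/3-5·(3/2)⁴/(24·6))/2000 = -3753/102400 rad
Load 3 — uniform load w=-4 kN/m over full span:
  θ_3 = -wx(x²-3Lx+3L²)/(6EI) = -(-4)·(3/2)·((3/2)²-3·6·(3/2)+3·6²)/(6·2000) = 333/8000 rad
Superposition: θ = Σ θ_i = 8307/512000 rad ≈ 0.016225 rad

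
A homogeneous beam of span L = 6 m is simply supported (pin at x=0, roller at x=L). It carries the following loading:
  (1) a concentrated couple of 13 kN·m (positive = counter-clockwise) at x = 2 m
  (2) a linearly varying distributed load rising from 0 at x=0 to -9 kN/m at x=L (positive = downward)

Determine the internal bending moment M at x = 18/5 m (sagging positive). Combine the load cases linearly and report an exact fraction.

Load 1 — applied couple M₀=13 kN·m at a=2 m (b=L-a=4):
  M_1 = M₀x/L - M₀  [x>a] = 13·(18/5)/6 - 13 = -26/5 kN·m
Load 2 — triangular load w₀=-9 kN/m (0→w₀ over full span):
  M_2 = w₀Lx/6 - w₀x³/(6L) = (-9)·6·(18/5)/6 - (-9)·(18/5)³/(6·6) = -2592/125 kN·m
Superposition: M = Σ M_i = -3242/125 kN·m ≈ -25.936000 kN·m

M(18/5) = -3242/125 kN·m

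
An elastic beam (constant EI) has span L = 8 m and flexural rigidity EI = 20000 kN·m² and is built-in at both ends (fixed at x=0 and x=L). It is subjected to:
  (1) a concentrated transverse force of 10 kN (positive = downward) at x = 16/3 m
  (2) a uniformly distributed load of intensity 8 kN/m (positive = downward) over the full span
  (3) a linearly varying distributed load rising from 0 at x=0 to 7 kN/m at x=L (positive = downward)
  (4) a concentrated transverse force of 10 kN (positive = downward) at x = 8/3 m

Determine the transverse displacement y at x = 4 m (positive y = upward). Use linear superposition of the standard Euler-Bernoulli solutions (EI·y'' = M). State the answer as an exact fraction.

Load 1 — point force P=10 kN at a=16/3 m (b=L-a=8/3):
  y_1 = -Pb²x²(3aL-(3a+b)x)/(6L³EI)  [x≤a] = -10·(8/3)²·4²·(3·(16/3)·8-(3·(16/3)+(8/3))·4)/(6·8³·20000) = -2/2025 m
Load 2 — uniform load w=8 kN/m over full span:
  y_2 = -wx²(L-x)²/(24EI) = -8·4²·(8-4)²/(24·20000) = -8/1875 m
Load 3 — triangular load w₀=7 kN/m (0→w₀ over full span):
  y_3 = -w₀x²(L-x)²(x+2L)/(120LEI) = -7·4²·(8-4)²·(4+2·8)/(120·8·20000) = -7/3750 m
Load 4 — point force P=10 kN at a=8/3 m (b=L-a=16/3):
  y_4 = -Pa²(L-x)²(3bL-(3b+a)(L-x))/(6L³EI)  [x>a] = -10·(8/3)²·(8-4)²·(3·(16/3)·8-(3·(16/3)+(8/3))·(8-4))/(6·8³·20000) = -2/2025 m
Superposition: y = Σ y_i = -821/101250 m ≈ -0.008109 m

y(4) = -821/101250 m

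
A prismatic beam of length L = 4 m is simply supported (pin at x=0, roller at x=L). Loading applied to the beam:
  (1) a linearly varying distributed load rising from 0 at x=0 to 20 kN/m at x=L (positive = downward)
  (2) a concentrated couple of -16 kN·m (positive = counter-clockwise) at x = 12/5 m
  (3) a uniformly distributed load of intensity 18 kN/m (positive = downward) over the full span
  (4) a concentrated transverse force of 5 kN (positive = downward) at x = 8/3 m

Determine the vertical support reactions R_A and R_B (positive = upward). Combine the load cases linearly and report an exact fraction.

R_A = 47 kN, R_B = 70 kN

Load 1 — triangular load w₀=20 kN/m (0→w₀ over full span):
  R_A = w₀L/6 = 20·4/6 = 40/3 kN
  R_B = w₀L/3 = 20·4/3 = 80/3 kN
Load 2 — applied couple M₀=-16 kN·m at a=12/5 m (b=L-a=8/5):
  R_A = M₀/L = (-16)/4 = -4 kN
  R_B = -M₀/L = -(-16)/4 = 4 kN
Load 3 — uniform load w=18 kN/m over full span:
  R_A = wL/2 = 18·4/2 = 36 kN
  R_B = wL/2 = 18·4/2 = 36 kN
Load 4 — point force P=5 kN at a=8/3 m (b=L-a=4/3):
  R_A = Pb/L = 5·(4/3)/4 = 5/3 kN
  R_B = Pa/L = 5·(8/3)/4 = 10/3 kN
Superposition: R_A = 47 kN, R_B = 70 kN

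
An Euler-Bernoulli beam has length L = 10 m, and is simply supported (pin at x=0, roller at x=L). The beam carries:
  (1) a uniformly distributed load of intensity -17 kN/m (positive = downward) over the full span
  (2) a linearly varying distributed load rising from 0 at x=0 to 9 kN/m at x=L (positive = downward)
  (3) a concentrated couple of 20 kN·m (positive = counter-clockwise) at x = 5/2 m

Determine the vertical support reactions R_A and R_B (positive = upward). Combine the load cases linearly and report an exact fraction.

R_A = -68 kN, R_B = -57 kN

Load 1 — uniform load w=-17 kN/m over full span:
  R_A = wL/2 = (-17)·10/2 = -85 kN
  R_B = wL/2 = (-17)·10/2 = -85 kN
Load 2 — triangular load w₀=9 kN/m (0→w₀ over full span):
  R_A = w₀L/6 = 9·10/6 = 15 kN
  R_B = w₀L/3 = 9·10/3 = 30 kN
Load 3 — applied couple M₀=20 kN·m at a=5/2 m (b=L-a=15/2):
  R_A = M₀/L = 20/10 = 2 kN
  R_B = -M₀/L = -20/10 = -2 kN
Superposition: R_A = -68 kN, R_B = -57 kN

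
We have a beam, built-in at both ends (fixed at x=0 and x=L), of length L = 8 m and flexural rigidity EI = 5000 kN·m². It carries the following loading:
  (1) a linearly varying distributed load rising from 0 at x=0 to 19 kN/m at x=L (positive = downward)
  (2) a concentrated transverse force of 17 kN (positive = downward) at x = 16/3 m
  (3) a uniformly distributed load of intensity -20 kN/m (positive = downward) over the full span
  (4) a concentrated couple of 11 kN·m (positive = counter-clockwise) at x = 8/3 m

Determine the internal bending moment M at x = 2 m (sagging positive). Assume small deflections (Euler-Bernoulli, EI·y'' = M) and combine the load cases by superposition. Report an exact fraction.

M(2) = -2437/270 kN·m

Load 1 — triangular load w₀=19 kN/m (0→w₀ over full span):
  M_1 = 3w₀Lx/20 - w₀L²/30 - w₀x³/(6L) = 3·19·8·2/20 - 19·8²/30 - 19·2³/(6·8) = 19/10 kN·m
Load 2 — point force P=17 kN at a=16/3 m (b=L-a=8/3):
  M_2 = Pb²(3a+b)x/L³ - Pab²/L²  [x≤a] = 17·(8/3)²·(3·(16/3)+(8/3))·2/8³ - 17·(16/3)·(8/3)²/8² = -34/27 kN·m
Load 3 — uniform load w=-20 kN/m over full span:
  M_3 = wLx/2 - wL²/12 - wx²/2 = (-20)·8·2/2 - (-20)·8²/12 - (-20)·2²/2 = -40/3 kN·m
Load 4 — applied couple M₀=11 kN·m at a=8/3 m (b=L-a=16/3):
  M_4 = R_Ax - M_A  [x≤a] with R_A=11/6, M_A=0 = (11/6)·2 - 0 = 11/3 kN·m
Superposition: M = Σ M_i = -2437/270 kN·m ≈ -9.025926 kN·m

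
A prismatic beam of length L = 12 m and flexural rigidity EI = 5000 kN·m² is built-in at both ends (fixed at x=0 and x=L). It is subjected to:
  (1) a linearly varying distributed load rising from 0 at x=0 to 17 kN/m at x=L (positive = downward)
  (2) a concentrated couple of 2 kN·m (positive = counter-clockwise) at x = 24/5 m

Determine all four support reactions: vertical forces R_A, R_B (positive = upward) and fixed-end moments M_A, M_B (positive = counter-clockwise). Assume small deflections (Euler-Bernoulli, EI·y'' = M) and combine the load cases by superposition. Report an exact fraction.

Load 1 — triangular load w₀=17 kN/m (0→w₀ over full span):
  R_A = 3w₀L/20 = 3·17·12/20 = 153/5 kN
  M_A = w₀L²/30 = 17·12²/30 = 408/5 kN·m
  R_B = 7w₀L/20 = 7·17·12/20 = 357/5 kN
  M_B = -w₀L²/20 = -17·12²/20 = -612/5 kN·m
Load 2 — applied couple M₀=2 kN·m at a=24/5 m (b=L-a=36/5):
  R_A = 6M₀ab/L³ = 6·2·(24/5)·(36/5)/12³ = 6/25 kN
  M_A = M₀b(2a-b)/L² = 2·(36/5)·(2·(24/5)-(36/5))/12² = 6/25 kN·m
  R_B = -6M₀ab/L³ = -6·2·(24/5)·(36/5)/12³ = -6/25 kN
  M_B = M₀a(2b-a)/L² = 2·(24/5)·(2·(36/5)-(24/5))/12² = 16/25 kN·m
Superposition: R_A = 771/25 kN, M_A = 2046/25 kN·m, R_B = 1779/25 kN, M_B = -3044/25 kN·m

R_A = 771/25 kN, M_A = 2046/25 kN·m, R_B = 1779/25 kN, M_B = -3044/25 kN·m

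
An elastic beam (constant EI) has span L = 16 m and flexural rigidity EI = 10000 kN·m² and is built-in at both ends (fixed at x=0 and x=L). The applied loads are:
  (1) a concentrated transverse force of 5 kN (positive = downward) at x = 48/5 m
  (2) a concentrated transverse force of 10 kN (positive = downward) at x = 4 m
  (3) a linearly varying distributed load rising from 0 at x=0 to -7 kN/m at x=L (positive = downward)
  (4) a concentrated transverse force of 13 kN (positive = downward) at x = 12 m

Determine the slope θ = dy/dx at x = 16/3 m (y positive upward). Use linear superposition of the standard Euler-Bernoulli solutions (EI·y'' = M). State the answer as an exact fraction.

Load 1 — point force P=5 kN at a=48/5 m (b=L-a=32/5):
  θ_1 = -Pb²x(2aL-(3a+b)x)/(2L³EI)  [x≤a] = -5·(32/5)²·(16/3)·(2·(48/5)·16-(3·(48/5)+(32/5))·(16/3))/(2·16³·10000) = -224/140625 rad
Load 2 — point force P=10 kN at a=4 m (b=L-a=12):
  θ_2 = Pa²(L-x)(2bL-(3b+a)(L-x))/(2L³EI)  [x>a] = 10·4²·(16-(16/3))·(2·12·16-(3·12+4)·(16-(16/3)))/(2·16³·10000) = -1/1125 rad
Load 3 — triangular load w₀=-7 kN/m (0→w₀ over full span):
  θ_3 = -w₀(2x(L-x)(L-2x)(x+2L)+x²(L-x)²)/(120LEI) = -(-7)·(2·(16/3)·(16-(16/3))·(16-2·(16/3))·((16/3)+2·16)+(16/3)²·(16-(16/3))²)/(120·16·10000) = 7168/759375 rad
Load 4 — point force P=13 kN at a=12 m (b=L-a=4):
  θ_4 = -Pb²x(2aL-(3a+b)x)/(2L³EI)  [x≤a] = -13·4²·(16/3)·(2·12·16-(3·12+4)·(16/3))/(2·16³·10000) = -13/5625 rad
Superposition: θ = Σ θ_i = 17642/3796875 rad ≈ 0.004646 rad

θ(16/3) = 17642/3796875 rad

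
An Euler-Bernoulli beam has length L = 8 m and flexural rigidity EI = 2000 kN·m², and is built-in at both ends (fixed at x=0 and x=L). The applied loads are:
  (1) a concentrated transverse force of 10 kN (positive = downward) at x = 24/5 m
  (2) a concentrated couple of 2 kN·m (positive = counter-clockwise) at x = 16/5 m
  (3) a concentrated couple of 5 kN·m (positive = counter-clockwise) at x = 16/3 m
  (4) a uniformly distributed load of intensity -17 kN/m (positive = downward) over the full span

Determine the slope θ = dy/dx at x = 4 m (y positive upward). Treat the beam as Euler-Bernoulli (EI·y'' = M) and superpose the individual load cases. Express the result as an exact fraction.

θ(4) = -7/6250 rad

Load 1 — point force P=10 kN at a=24/5 m (b=L-a=16/5):
  θ_1 = -Pb²x(2aL-(3a+b)x)/(2L³EI)  [x≤a] = -10·(16/5)²·4·(2·(24/5)·8-(3·(24/5)+(16/5))·4)/(2·8³·2000) = -4/3125 rad
Load 2 — applied couple M₀=2 kN·m at a=16/5 m (b=L-a=24/5):
  θ_2 = (R_Ax²/2 - M_Ax - M₀(x-a))/EI  [x>a] with R_A=9/25, M_A=6/25 = ((9/25)·4²/2 - (6/25)·4 - 2·(4-(16/5)))/2000 = 1/6250 rad
Load 3 — applied couple M₀=5 kN·m at a=16/3 m (b=L-a=8/3):
  θ_3 = (R_Ax²/2 - M_Ax)/EI  [x≤a] with R_A=5/6, M_A=5/3 = ((5/6)·4²/2 - (5/3)·4)/2000 = 0 rad
Load 4 — uniform load w=-17 kN/m over full span:
  θ_4 = -wx(L-x)(L-2x)/(12EI) = -(-17)·4·(8-4)·(8-2·4)/(12·2000) = 0 rad
Superposition: θ = Σ θ_i = -7/6250 rad ≈ -0.001120 rad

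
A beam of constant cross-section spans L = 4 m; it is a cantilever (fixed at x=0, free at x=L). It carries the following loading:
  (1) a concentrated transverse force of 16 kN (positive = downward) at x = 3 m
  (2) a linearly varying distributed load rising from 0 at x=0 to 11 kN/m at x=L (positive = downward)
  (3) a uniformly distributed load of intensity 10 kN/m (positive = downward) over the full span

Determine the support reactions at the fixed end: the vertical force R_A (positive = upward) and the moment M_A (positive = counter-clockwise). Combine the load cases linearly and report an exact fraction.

R_A = 78 kN, M_A = 560/3 kN·m

Load 1 — point force P=16 kN at a=3 m (b=L-a=1):
  R_A = P = 16 kN
  M_A = Pa = 16·3 = 48 kN·m
Load 2 — triangular load w₀=11 kN/m (0→w₀ over full span):
  R_A = w₀L/2 = 11·4/2 = 22 kN
  M_A = w₀L²/3 = 11·4²/3 = 176/3 kN·m
Load 3 — uniform load w=10 kN/m over full span:
  R_A = wL = 10·4 = 40 kN
  M_A = wL²/2 = 10·4²/2 = 80 kN·m
Superposition: R_A = 78 kN, M_A = 560/3 kN·m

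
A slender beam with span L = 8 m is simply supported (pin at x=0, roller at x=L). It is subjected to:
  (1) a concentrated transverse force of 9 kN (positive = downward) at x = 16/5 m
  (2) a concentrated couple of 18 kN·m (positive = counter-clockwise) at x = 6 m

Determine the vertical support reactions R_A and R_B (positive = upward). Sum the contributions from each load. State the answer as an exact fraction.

R_A = 153/20 kN, R_B = 27/20 kN

Load 1 — point force P=9 kN at a=16/5 m (b=L-a=24/5):
  R_A = Pb/L = 9·(24/5)/8 = 27/5 kN
  R_B = Pa/L = 9·(16/5)/8 = 18/5 kN
Load 2 — applied couple M₀=18 kN·m at a=6 m (b=L-a=2):
  R_A = M₀/L = 18/8 = 9/4 kN
  R_B = -M₀/L = -18/8 = -9/4 kN
Superposition: R_A = 153/20 kN, R_B = 27/20 kN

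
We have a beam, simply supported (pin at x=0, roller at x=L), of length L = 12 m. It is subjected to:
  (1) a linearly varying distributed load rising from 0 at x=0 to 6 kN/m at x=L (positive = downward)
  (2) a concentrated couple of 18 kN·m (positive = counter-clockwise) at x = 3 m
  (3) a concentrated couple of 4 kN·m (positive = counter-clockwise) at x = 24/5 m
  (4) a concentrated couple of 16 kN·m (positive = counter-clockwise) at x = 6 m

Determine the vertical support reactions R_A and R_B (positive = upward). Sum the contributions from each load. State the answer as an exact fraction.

R_A = 91/6 kN, R_B = 125/6 kN

Load 1 — triangular load w₀=6 kN/m (0→w₀ over full span):
  R_A = w₀L/6 = 6·12/6 = 12 kN
  R_B = w₀L/3 = 6·12/3 = 24 kN
Load 2 — applied couple M₀=18 kN·m at a=3 m (b=L-a=9):
  R_A = M₀/L = 18/12 = 3/2 kN
  R_B = -M₀/L = -18/12 = -3/2 kN
Load 3 — applied couple M₀=4 kN·m at a=24/5 m (b=L-a=36/5):
  R_A = M₀/L = 4/12 = 1/3 kN
  R_B = -M₀/L = -4/12 = -1/3 kN
Load 4 — applied couple M₀=16 kN·m at a=6 m (b=L-a=6):
  R_A = M₀/L = 16/12 = 4/3 kN
  R_B = -M₀/L = -16/12 = -4/3 kN
Superposition: R_A = 91/6 kN, R_B = 125/6 kN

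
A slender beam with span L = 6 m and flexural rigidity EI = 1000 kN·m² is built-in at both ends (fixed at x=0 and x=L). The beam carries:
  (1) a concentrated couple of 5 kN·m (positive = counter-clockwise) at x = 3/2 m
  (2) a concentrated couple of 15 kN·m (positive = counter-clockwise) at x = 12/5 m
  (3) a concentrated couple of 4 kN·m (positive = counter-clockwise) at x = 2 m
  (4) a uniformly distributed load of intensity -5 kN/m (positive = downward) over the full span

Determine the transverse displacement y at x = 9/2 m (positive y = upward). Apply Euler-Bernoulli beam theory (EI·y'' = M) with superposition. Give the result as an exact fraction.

Load 1 — applied couple M₀=5 kN·m at a=3/2 m (b=L-a=9/2):
  y_1 = (R_Ax³/6 - M_Ax²/2 - M₀(x-a)²/2)/EI  [x>a] with R_A=15/16, M_A=-15/16 = ((15/16)·(9/2)³/6 - (-15/16)·(9/2)²/2 - 5·((9/2)-(3/2))²/2)/1000 = 63/51200 m
Load 2 — applied couple M₀=15 kN·m at a=12/5 m (b=L-a=18/5):
  y_2 = (R_Ax³/6 - M_Ax²/2 - M₀(x-a)²/2)/EI  [x>a] with R_A=18/5, M_A=9/5 = ((18/5)·(9/2)³/6 - (9/5)·(9/2)²/2 - 15·((9/2)-(12/5))²/2)/1000 = 27/8000 m
Load 3 — applied couple M₀=4 kN·m at a=2 m (b=L-a=4):
  y_3 = (R_Ax³/6 - M_Ax²/2 - M₀(x-a)²/2)/EI  [x>a] with R_A=8/9, M_A=0 = ((8/9)·(9/2)³/6 - 0·(9/2)²/2 - 4·((9/2)-2)²/2)/1000 = 1/1000 m
Load 4 — uniform load w=-5 kN/m over full span:
  y_4 = -wx²(L-x)²/(24EI) = -(-5)·(9/2)²·(6-(9/2))²/(24·1000) = 243/25600 m
Superposition: y = Σ y_i = 773/51200 m ≈ 0.015098 m

y(9/2) = 773/51200 m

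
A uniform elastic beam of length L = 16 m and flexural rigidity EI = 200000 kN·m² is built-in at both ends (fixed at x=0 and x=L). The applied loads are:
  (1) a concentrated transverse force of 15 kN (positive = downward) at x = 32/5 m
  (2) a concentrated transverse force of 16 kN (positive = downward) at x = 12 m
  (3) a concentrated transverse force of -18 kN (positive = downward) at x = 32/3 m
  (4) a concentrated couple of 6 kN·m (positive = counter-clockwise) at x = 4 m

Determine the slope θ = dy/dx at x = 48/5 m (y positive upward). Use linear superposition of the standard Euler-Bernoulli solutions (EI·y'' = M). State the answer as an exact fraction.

Load 1 — point force P=15 kN at a=32/5 m (b=L-a=48/5):
  θ_1 = Pa²(L-x)(2bL-(3b+a)(L-x))/(2L³EI)  [x>a] = 15·(32/5)²·(16-(48/5))·(2·(48/5)·16-(3·(48/5)+(32/5))·(16-(48/5)))/(2·16³·200000) = 384/1953125 rad
Load 2 — point force P=16 kN at a=12 m (b=L-a=4):
  θ_2 = -Pb²x(2aL-(3a+b)x)/(2L³EI)  [x≤a] = -16·4²·(48/5)·(2·12·16-(3·12+4)·(48/5))/(2·16³·200000) = 0 rad
Load 3 — point force P=-18 kN at a=32/3 m (b=L-a=16/3):
  θ_3 = -Pb²x(2aL-(3a+b)x)/(2L³EI)  [x≤a] = -(-18)·(16/3)²·(48/5)·(2·(32/3)·16-(3·(32/3)+(16/3))·(48/5))/(2·16³·200000) = -4/78125 rad
Load 4 — applied couple M₀=6 kN·m at a=4 m (b=L-a=12):
  θ_4 = (R_Ax²/2 - M_Ax - M₀(x-a))/EI  [x>a] with R_A=27/64, M_A=-9/8 = ((27/64)·(48/5)²/2 - (-9/8)·(48/5) - 6·((48/5)-4))/200000 = -21/1250000 rad
Superposition: θ = Σ θ_i = 4019/31250000 rad ≈ 0.000129 rad

θ(48/5) = 4019/31250000 rad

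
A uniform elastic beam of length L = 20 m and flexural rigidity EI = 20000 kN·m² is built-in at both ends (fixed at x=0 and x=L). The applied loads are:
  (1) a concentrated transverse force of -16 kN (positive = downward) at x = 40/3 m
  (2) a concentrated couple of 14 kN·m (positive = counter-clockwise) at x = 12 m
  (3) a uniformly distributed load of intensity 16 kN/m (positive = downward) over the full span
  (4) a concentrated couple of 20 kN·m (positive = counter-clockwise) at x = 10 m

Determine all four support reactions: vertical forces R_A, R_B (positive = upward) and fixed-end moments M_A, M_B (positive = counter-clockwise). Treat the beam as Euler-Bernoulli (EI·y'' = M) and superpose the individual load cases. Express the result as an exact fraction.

R_A = 1068929/6750 kN, M_A = 350399/675 kN·m, R_B = 983071/6750 kN, M_B = -323491/675 kN·m

Load 1 — point force P=-16 kN at a=40/3 m (b=L-a=20/3):
  R_A = Pb²(3a+b)/L³ = (-16)·(20/3)²·(3·(40/3)+(20/3))/20³ = -112/27 kN
  M_A = Pab²/L² = (-16)·(40/3)·(20/3)²/20² = -640/27 kN·m
  R_B = Pa²(a+3b)/L³ = (-16)·(40/3)²·((40/3)+3·(20/3))/20³ = -320/27 kN
  M_B = -Pa²b/L² = -(-16)·(40/3)²·(20/3)/20² = 1280/27 kN·m
Load 2 — applied couple M₀=14 kN·m at a=12 m (b=L-a=8):
  R_A = 6M₀ab/L³ = 6·14·12·8/20³ = 126/125 kN
  M_A = M₀b(2a-b)/L² = 14·8·(2·12-8)/20² = 112/25 kN·m
  R_B = -6M₀ab/L³ = -6·14·12·8/20³ = -126/125 kN
  M_B = M₀a(2b-a)/L² = 14·12·(2·8-12)/20² = 42/25 kN·m
Load 3 — uniform load w=16 kN/m over full span:
  R_A = wL/2 = 16·20/2 = 160 kN
  M_A = wL²/12 = 16·20²/12 = 1600/3 kN·m
  R_B = wL/2 = 16·20/2 = 160 kN
  M_B = -wL²/12 = -16·20²/12 = -1600/3 kN·m
Load 4 — applied couple M₀=20 kN·m at a=10 m (b=L-a=10):
  R_A = 6M₀ab/L³ = 6·20·10·10/20³ = 3/2 kN
  M_A = M₀b(2a-b)/L² = 20·10·(2·10-10)/20² = 5 kN·m
  R_B = -6M₀ab/L³ = -6·20·10·10/20³ = -3/2 kN
  M_B = M₀a(2b-a)/L² = 20·10·(2·10-10)/20² = 5 kN·m
Superposition: R_A = 1068929/6750 kN, M_A = 350399/675 kN·m, R_B = 983071/6750 kN, M_B = -323491/675 kN·m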